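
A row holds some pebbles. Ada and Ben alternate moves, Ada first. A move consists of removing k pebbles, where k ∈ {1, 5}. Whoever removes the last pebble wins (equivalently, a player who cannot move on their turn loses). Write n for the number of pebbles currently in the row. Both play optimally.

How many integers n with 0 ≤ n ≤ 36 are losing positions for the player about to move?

Classify positions by backward induction: terminal positions (no move available) are L. From any other position, the mover wins iff some move reaches an L.
n=0: no move → L
n=1: reaches L-position 0 → W
n=2: only reaches 1(W), which is W → L
n=3: reaches L-position 2 → W
n=4: only reaches 3(W), which is W → L
n=5: reaches L-position 4 → W
n=6: only reaches 5(W), 1(W), all W → L
n=7: reaches L-position 6 → W
n=8: only reaches 7(W), 3(W), all W → L
n=9: reaches L-position 8 → W
n=10: only reaches 9(W), 5(W), all W → L
n=11: reaches L-position 10 → W
n=12: only reaches 11(W), 7(W), all W → L
n=13: reaches L-position 12 → W
n=14: only reaches 13(W), 9(W), all W → L
n=15: reaches L-position 14 → W
n=16: only reaches 15(W), 11(W), all W → L
n=17: reaches L-position 16 → W
n=18: only reaches 17(W), 13(W), all W → L
n=19: reaches L-position 18 → W
n=20: only reaches 19(W), 15(W), all W → L
n=21: reaches L-position 20 → W
n=22: only reaches 21(W), 17(W), all W → L
n=23: reaches L-position 22 → W
n=24: only reaches 23(W), 19(W), all W → L
n=25: reaches L-position 24 → W
n=26: only reaches 25(W), 21(W), all W → L
n=27: reaches L-position 26 → W
n=28: only reaches 27(W), 23(W), all W → L
n=29: reaches L-position 28 → W
n=30: only reaches 29(W), 25(W), all W → L
n=31: reaches L-position 30 → W
n=32: only reaches 31(W), 27(W), all W → L
n=33: reaches L-position 32 → W
n=34: only reaches 33(W), 29(W), all W → L
n=35: reaches L-position 34 → W
n=36: only reaches 35(W), 31(W), all W → L
L entries with 0 ≤ n ≤ 36: n = 0, 2, 4, 6, 8, 10, 12, 14, 16, 18, 20, 22, 24, 26, 28, 30, 32, 34, 36; that makes 19.

19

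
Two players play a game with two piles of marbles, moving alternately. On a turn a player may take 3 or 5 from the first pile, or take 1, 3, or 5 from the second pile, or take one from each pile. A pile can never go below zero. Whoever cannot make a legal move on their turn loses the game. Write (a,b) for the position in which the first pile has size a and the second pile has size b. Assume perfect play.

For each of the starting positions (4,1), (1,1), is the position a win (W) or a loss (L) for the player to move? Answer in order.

(4,1): L, (1,1): W

Compute win/loss labels from the base case upward. A position with no move is L. Any other position is W if it can reach an L in one move, else L.
No move ever increases a pile, so every position that can arise here has a ≤ 4 and b ≤ 1; it is enough to label the cells with 0 ≤ a ≤ 4 and 0 ≤ b ≤ 1.
Every move lowers a or b (never raises either), so fill the grid row by row in increasing a, and left to right within a row: each cell's successors are then already labelled.
      b=0  b=1
a=0:    L    W
a=1:    L    W
a=2:    L    W
a=3:    W    W
a=4:    W    L
Cells with no legal move (terminal, hence L): (0,0), (1,0), (2,0).
The remaining L cells, each justified by listing all of its moves:
(4,1): →(1,1)(W), (4,0)(W), (3,0)(W) — all W, so L
Every other cell has at least one move into one of the L cells above, so it is W.
(4,1): one of the L cells justified above, so L
(1,1): the move to (1,0) reaches an L cell, so W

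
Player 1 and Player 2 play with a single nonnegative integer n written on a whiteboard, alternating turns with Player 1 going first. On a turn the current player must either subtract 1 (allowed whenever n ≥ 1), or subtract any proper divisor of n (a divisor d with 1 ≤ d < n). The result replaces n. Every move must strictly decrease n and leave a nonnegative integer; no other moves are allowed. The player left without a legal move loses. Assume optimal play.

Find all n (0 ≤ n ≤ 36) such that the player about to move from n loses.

0, 2, 5, 7, 9, 11, 13, 15, 17, 19, 21, 23, 25, 27, 29, 31, 33, 35

Build the W/L table. Terminal = L. A non-terminal position is W if it has a move to some L; otherwise it is L.
n=0: no move → L
n=1: W (go to 0, an L position)
n=2: L (sole option 1(W) is W)
n=3: W (go to 2, an L position)
n=4: W (go to 2, an L position)
n=5: L (sole option 4(W) is W)
n=6: W (go to 5, an L position)
n=7: L (sole option 6(W) is W)
n=8: W (go to 7, an L position)
n=9: L (options 6(W), 8(W) are all W)
n=10: W (go to 5, an L position)
n=11: L (sole option 10(W) is W)
n=12: W (go to 9, an L position)
n=13: L (sole option 12(W) is W)
n=14: W (go to 7, an L position)
n=15: L (options 10(W), 12(W), 14(W) are all W)
n=16: W (go to 15, an L position)
n=17: L (sole option 16(W) is W)
n=18: W (go to 9, an L position)
n=19: L (sole option 18(W) is W)
n=20: W (go to 15, an L position)
n=21: L (options 14(W), 18(W), 20(W) are all W)
n=22: W (go to 11, an L position)
n=23: L (sole option 22(W) is W)
n=24: W (go to 21, an L position)
n=25: L (options 20(W), 24(W) are all W)
n=26: W (go to 13, an L position)
n=27: L (options 18(W), 24(W), 26(W) are all W)
n=28: W (go to 21, an L position)
n=29: L (sole option 28(W) is W)
n=30: W (go to 15, an L position)
n=31: L (sole option 30(W) is W)
n=32: W (go to 31, an L position)
n=33: L (options 22(W), 30(W), 32(W) are all W)
n=34: W (go to 17, an L position)
n=35: L (options 28(W), 30(W), 34(W) are all W)
n=36: W (go to 27, an L position)
The losing starting values of n are exactly the entries labelled L in this table (18 of them).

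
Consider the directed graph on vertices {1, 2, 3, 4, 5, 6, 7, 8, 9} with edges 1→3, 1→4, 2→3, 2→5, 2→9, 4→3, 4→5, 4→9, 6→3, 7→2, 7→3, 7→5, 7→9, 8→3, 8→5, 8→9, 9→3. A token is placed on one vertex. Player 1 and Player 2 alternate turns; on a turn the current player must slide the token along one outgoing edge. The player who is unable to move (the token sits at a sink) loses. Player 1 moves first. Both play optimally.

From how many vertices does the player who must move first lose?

Positions with no move are L. A position that does have a move is losing for the player to move precisely when every available move leads to a winning position for the opponent. Fill in the labels:
Every edge goes from a vertex to one that appears earlier in the order 3, 5, 9, 8, 2, 7, 6, 4, 1, so processing vertices in that order labels each vertex after all of its successors.
3: no outgoing edge → L
5: no outgoing edge → L
9: reaches L-position 3 → W
8: reaches L-position 5 → W
2: reaches L-position 5 → W
7: reaches L-position 5 → W
6: reaches L-position 3 → W
4: reaches L-position 5 → W
1: reaches L-position 3 → W
The L vertices are 3, 5; that is 2 in all.

2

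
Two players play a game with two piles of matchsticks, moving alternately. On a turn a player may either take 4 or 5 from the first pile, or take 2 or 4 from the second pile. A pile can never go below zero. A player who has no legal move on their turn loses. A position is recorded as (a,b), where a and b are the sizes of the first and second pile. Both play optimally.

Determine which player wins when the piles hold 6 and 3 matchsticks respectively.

Label each position W (a win for the player to move) or L (a loss). A position with no legal move is L; any other position is W exactly when some move reaches an L, and L when every move reaches a W.
No move ever increases a pile, so every position that can arise here has a ≤ 6 and b ≤ 3; it is enough to label the cells with 0 ≤ a ≤ 6 and 0 ≤ b ≤ 3.
Every move lowers a or b (never raises either), so fill the grid row by row in increasing a, and left to right within a row: each cell's successors are then already labelled.
      b=0  b=1  b=2  b=3
a=0:    L    L    W    W
a=1:    L    L    W    W
a=2:    L    L    W    W
a=3:    L    L    W    W
a=4:    W    W    L    L
a=5:    W    W    L    L
a=6:    W    W    L    L
Cells with no legal move (terminal, hence L): (0,0), (0,1), (1,0), (1,1), (2,0), (2,1), (3,0), (3,1).
The remaining L cells, each justified by listing all of its moves:
(4,2): →(0,2)(W), (4,0)(W) — all W, so L
(4,3): →(0,3)(W), (4,1)(W) — all W, so L
(5,2): →(1,2)(W), (0,2)(W), (5,0)(W) — all W, so L
(5,3): →(1,3)(W), (0,3)(W), (5,1)(W) — all W, so L
(6,2): →(2,2)(W), (1,2)(W), (6,0)(W) — all W, so L
(6,3): →(2,3)(W), (1,3)(W), (6,1)(W) — all W, so L
Every other cell has at least one move into one of the L cells above, so it is W.
The starting position (6,3) is L: whatever the player to move does, the opponent receives a W position.

The second player wins.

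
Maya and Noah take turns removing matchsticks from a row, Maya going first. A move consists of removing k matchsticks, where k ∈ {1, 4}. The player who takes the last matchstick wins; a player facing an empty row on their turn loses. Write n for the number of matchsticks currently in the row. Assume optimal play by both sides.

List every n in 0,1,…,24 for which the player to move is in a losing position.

0, 2, 5, 7, 10, 12, 15, 17, 20, 22

Work bottom-up. With no move the player to move loses. Otherwise the position is W if at least one move leads to an L position for the opponent, and L if every move leads to a W.
n=0: no move → L
n=1: W (go to 0, an L position)
n=2: L (sole option 1(W) is W)
n=3: W (go to 2, an L position)
n=4: W (go to 0, an L position)
n=5: L (options 4(W), 1(W) are all W)
n=6: W (go to 5, an L position)
n=7: L (options 6(W), 3(W) are all W)
n=8: W (go to 7, an L position)
n=9: W (go to 5, an L position)
n=10: L (options 9(W), 6(W) are all W)
n=11: W (go to 10, an L position)
n=12: L (options 11(W), 8(W) are all W)
n=13: W (go to 12, an L position)
n=14: W (go to 10, an L position)
n=15: L (options 14(W), 11(W) are all W)
n=16: W (go to 15, an L position)
n=17: L (options 16(W), 13(W) are all W)
n=18: W (go to 17, an L position)
n=19: W (go to 15, an L position)
n=20: L (options 19(W), 16(W) are all W)
n=21: W (go to 20, an L position)
n=22: L (options 21(W), 18(W) are all W)
n=23: W (go to 22, an L position)
n=24: W (go to 20, an L position)
Reading off the rows marked L gives the requested list; there are 10 such values of n.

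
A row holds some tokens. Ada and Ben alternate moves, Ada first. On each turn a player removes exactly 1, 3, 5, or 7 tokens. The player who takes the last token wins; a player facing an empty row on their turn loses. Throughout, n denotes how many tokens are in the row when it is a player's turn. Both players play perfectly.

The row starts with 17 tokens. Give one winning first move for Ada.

Compute win/loss labels from the base case upward. A position with no move is L. Any other position is W if it can reach an L in one move, else L.
n=0: no move → L
n=1: W (go to 0, an L position)
n=2: L (sole option 1(W) is W)
n=3: W (go to 2, an L position)
n=4: L (options 3(W), 1(W) are all W)
n=5: W (go to 4, an L position)
n=6: L (options 5(W), 3(W), 1(W) are all W)
n=7: W (go to 6, an L position)
n=8: L (options 7(W), 5(W), 3(W), 1(W) are all W)
n=9: W (go to 8, an L position)
n=10: L (options 9(W), 7(W), 5(W), 3(W) are all W)
n=11: W (go to 10, an L position)
n=12: L (options 11(W), 9(W), 7(W), 5(W) are all W)
n=13: W (go to 12, an L position)
n=14: L (options 13(W), 11(W), 9(W), 7(W) are all W)
n=15: W (go to 14, an L position)
n=16: L (options 15(W), 13(W), 11(W), 9(W) are all W)
n=17: W (go to 16, an L position)
From 17, the L positions reachable in one move are: 16, 14, 12, 10. Any move reaching one of these is winning.

Remove 1, leaving 16.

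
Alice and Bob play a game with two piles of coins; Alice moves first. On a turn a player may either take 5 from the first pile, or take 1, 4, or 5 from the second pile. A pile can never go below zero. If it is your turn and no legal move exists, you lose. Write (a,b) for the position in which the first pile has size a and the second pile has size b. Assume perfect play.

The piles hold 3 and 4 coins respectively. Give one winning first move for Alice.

Work bottom-up. With no move the player to move loses. Otherwise the position is W if at least one move leads to an L position for the opponent, and L if every move leads to a W.
No move ever increases a pile, so every position that can arise here has a ≤ 3 and b ≤ 4; it is enough to label the cells with 0 ≤ a ≤ 3 and 0 ≤ b ≤ 4.
Every move lowers a or b (never raises either), so fill the grid row by row in increasing a, and left to right within a row: each cell's successors are then already labelled.
      b=0  b=1  b=2  b=3  b=4
a=0:    L    W    L    W    W
a=1:    L    W    L    W    W
a=2:    L    W    L    W    W
a=3:    L    W    L    W    W
Cells with no legal move (terminal, hence L): (0,0), (1,0), (2,0), (3,0).
The remaining L cells, each justified by listing all of its moves:
(0,2): only reaches (0,1)(W), which is W → L
(1,2): only reaches (1,1)(W), which is W → L
(2,2): only reaches (2,1)(W), which is W → L
(3,2): only reaches (3,1)(W), which is W → L
Every other cell has at least one move into one of the L cells above, so it is W.
From (3,4), the L positions reachable in one move are: (3,0).

Move to (3,0).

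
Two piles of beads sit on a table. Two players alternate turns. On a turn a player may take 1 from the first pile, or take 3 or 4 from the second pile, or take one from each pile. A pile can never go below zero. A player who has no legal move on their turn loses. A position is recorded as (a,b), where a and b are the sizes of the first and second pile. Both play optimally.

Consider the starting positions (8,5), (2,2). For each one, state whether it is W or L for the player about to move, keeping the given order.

Work bottom-up. With no move the player to move loses. Otherwise the position is W if at least one move leads to an L position for the opponent, and L if every move leads to a W.
No move ever increases a pile, so every position that can arise here has a ≤ 8 and b ≤ 5; it is enough to label the cells with 0 ≤ a ≤ 8 and 0 ≤ b ≤ 5.
Every move lowers a or b (never raises either), so fill the grid row by row in increasing a, and left to right within a row: each cell's successors are then already labelled.
      b=0  b=1  b=2  b=3  b=4  b=5
a=0:    L    L    L    W    W    W
a=1:    W    W    W    W    L    L
a=2:    L    L    L    W    W    W
a=3:    W    W    W    W    L    L
a=4:    L    L    L    W    W    W
a=5:    W    W    W    W    L    L
a=6:    L    L    L    W    W    W
a=7:    W    W    W    W    L    L
a=8:    L    L    L    W    W    W
Cells with no legal move (terminal, hence L): (0,0), (0,1), (0,2).
The remaining L cells, each justified by listing all of its moves:
(1,4): moves to (0,4)(W), (1,1)(W), (1,0)(W), (0,3)(W); every one is W ⇒ L
(1,5): moves to (0,5)(W), (1,2)(W), (1,1)(W), (0,4)(W); every one is W ⇒ L
(2,0): the only move is to (1,0)(W), a W ⇒ L
(2,1): moves to (1,1)(W), (1,0)(W); every one is W ⇒ L
(2,2): moves to (1,2)(W), (1,1)(W); every one is W ⇒ L
(3,4): moves to (2,4)(W), (3,1)(W), (3,0)(W), (2,3)(W); every one is W ⇒ L
(3,5): moves to (2,5)(W), (3,2)(W), (3,1)(W), (2,4)(W); every one is W ⇒ L
(4,0): the only move is to (3,0)(W), a W ⇒ L
(4,1): moves to (3,1)(W), (3,0)(W); every one is W ⇒ L
(4,2): moves to (3,2)(W), (3,1)(W); every one is W ⇒ L
(5,4): moves to (4,4)(W), (5,1)(W), (5,0)(W), (4,3)(W); every one is W ⇒ L
(5,5): moves to (4,5)(W), (5,2)(W), (5,1)(W), (4,4)(W); every one is W ⇒ L
(6,0): the only move is to (5,0)(W), a W ⇒ L
(6,1): moves to (5,1)(W), (5,0)(W); every one is W ⇒ L
(6,2): moves to (5,2)(W), (5,1)(W); every one is W ⇒ L
(7,4): moves to (6,4)(W), (7,1)(W), (7,0)(W), (6,3)(W); every one is W ⇒ L
(7,5): moves to (6,5)(W), (7,2)(W), (7,1)(W), (6,4)(W); every one is W ⇒ L
(8,0): the only move is to (7,0)(W), a W ⇒ L
(8,1): moves to (7,1)(W), (7,0)(W); every one is W ⇒ L
(8,2): moves to (7,2)(W), (7,1)(W); every one is W ⇒ L
Every other cell has at least one move into one of the L cells above, so it is W.
(8,5): the move to (7,5) reaches an L cell, so W
(2,2): one of the L cells justified above, so L

(8,5): W, (2,2): L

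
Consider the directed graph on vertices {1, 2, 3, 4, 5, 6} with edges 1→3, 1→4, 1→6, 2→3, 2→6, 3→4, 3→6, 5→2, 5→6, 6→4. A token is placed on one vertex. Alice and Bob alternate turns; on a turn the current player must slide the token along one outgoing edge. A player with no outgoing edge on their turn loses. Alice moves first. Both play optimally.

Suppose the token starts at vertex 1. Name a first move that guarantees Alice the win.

Move to 4.

Label each position W (a win for the player to move) or L (a loss). A position with no legal move is L; any other position is W exactly when some move reaches an L, and L when every move reaches a W.
Every edge goes from a vertex to one that appears earlier in the order 4, 6, 3, 2, 5, 1, so processing vertices in that order labels each vertex after all of its successors.
4: no outgoing edge → L
6: reaches L-position 4 → W
3: reaches L-position 4 → W
2: only reaches 3(W), 6(W), all W → L
5: reaches L-position 2 → W
1: reaches L-position 4 → W
From 1, the L positions reachable in one move are: 4.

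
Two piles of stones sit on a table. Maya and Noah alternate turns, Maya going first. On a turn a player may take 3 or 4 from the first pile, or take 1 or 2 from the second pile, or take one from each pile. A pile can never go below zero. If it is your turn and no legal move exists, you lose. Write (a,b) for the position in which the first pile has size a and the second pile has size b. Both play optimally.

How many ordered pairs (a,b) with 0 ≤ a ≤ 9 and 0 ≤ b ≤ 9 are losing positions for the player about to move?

Use the standard recursion: the mover loses at a terminal position; elsewhere, the mover wins exactly when some move hands the opponent an L position.
Every move lowers a or b (never raises either), so fill the grid row by row in increasing a, and left to right within a row: each cell's successors are then already labelled.
      b=0  b=1  b=2  b=3  b=4  b=5  b=6  b=7  b=8  b=9
a=0:    L    W    W    L    W    W    L    W    W    L
a=1:    L    W    W    L    W    W    L    W    W    L
a=2:    L    W    W    L    W    W    L    W    W    L
a=3:    W    W    L    W    W    L    W    W    L    W
a=4:    W    L    W    W    L    W    W    L    W    W
a=5:    W    L    W    W    L    W    W    L    W    W
a=6:    W    L    W    W    L    W    W    L    W    W
a=7:    L    W    W    L    W    W    L    W    W    L
a=8:    L    W    W    L    W    W    L    W    W    L
a=9:    L    W    W    L    W    W    L    W    W    L
Cells with no legal move (terminal, hence L): (0,0), (1,0), (2,0).
The remaining L cells, each justified by listing all of its moves:
(0,3): moves to (0,2)(W), (0,1)(W); every one is W ⇒ L
(0,6): moves to (0,5)(W), (0,4)(W); every one is W ⇒ L
(0,9): moves to (0,8)(W), (0,7)(W); every one is W ⇒ L
(1,3): moves to (1,2)(W), (1,1)(W), (0,2)(W); every one is W ⇒ L
(1,6): moves to (1,5)(W), (1,4)(W), (0,5)(W); every one is W ⇒ L
(1,9): moves to (1,8)(W), (1,7)(W), (0,8)(W); every one is W ⇒ L
(2,3): moves to (2,2)(W), (2,1)(W), (1,2)(W); every one is W ⇒ L
(2,6): moves to (2,5)(W), (2,4)(W), (1,5)(W); every one is W ⇒ L
(2,9): moves to (2,8)(W), (2,7)(W), (1,8)(W); every one is W ⇒ L
(3,2): moves to (0,2)(W), (3,1)(W), (3,0)(W), (2,1)(W); every one is W ⇒ L
(3,5): moves to (0,5)(W), (3,4)(W), (3,3)(W), (2,4)(W); every one is W ⇒ L
(3,8): moves to (0,8)(W), (3,7)(W), (3,6)(W), (2,7)(W); every one is W ⇒ L
(4,1): moves to (1,1)(W), (0,1)(W), (4,0)(W), (3,0)(W); every one is W ⇒ L
(4,4): moves to (1,4)(W), (0,4)(W), (4,3)(W), (4,2)(W), (3,3)(W); every one is W ⇒ L
(4,7): moves to (1,7)(W), (0,7)(W), (4,6)(W), (4,5)(W), (3,6)(W); every one is W ⇒ L
(5,1): moves to (2,1)(W), (1,1)(W), (5,0)(W), (4,0)(W); every one is W ⇒ L
(5,4): moves to (2,4)(W), (1,4)(W), (5,3)(W), (5,2)(W), (4,3)(W); every one is W ⇒ L
(5,7): moves to (2,7)(W), (1,7)(W), (5,6)(W), (5,5)(W), (4,6)(W); every one is W ⇒ L
(6,1): moves to (3,1)(W), (2,1)(W), (6,0)(W), (5,0)(W); every one is W ⇒ L
(6,4): moves to (3,4)(W), (2,4)(W), (6,3)(W), (6,2)(W), (5,3)(W); every one is W ⇒ L
(6,7): moves to (3,7)(W), (2,7)(W), (6,6)(W), (6,5)(W), (5,6)(W); every one is W ⇒ L
(7,0): moves to (4,0)(W), (3,0)(W); every one is W ⇒ L
(7,3): moves to (4,3)(W), (3,3)(W), (7,2)(W), (7,1)(W), (6,2)(W); every one is W ⇒ L
(7,6): moves to (4,6)(W), (3,6)(W), (7,5)(W), (7,4)(W), (6,5)(W); every one is W ⇒ L
(7,9): moves to (4,9)(W), (3,9)(W), (7,8)(W), (7,7)(W), (6,8)(W); every one is W ⇒ L
(8,0): moves to (5,0)(W), (4,0)(W); every one is W ⇒ L
(8,3): moves to (5,3)(W), (4,3)(W), (8,2)(W), (8,1)(W), (7,2)(W); every one is W ⇒ L
(8,6): moves to (5,6)(W), (4,6)(W), (8,5)(W), (8,4)(W), (7,5)(W); every one is W ⇒ L
(8,9): moves to (5,9)(W), (4,9)(W), (8,8)(W), (8,7)(W), (7,8)(W); every one is W ⇒ L
(9,0): moves to (6,0)(W), (5,0)(W); every one is W ⇒ L
(9,3): moves to (6,3)(W), (5,3)(W), (9,2)(W), (9,1)(W), (8,2)(W); every one is W ⇒ L
(9,6): moves to (6,6)(W), (5,6)(W), (9,5)(W), (9,4)(W), (8,5)(W); every one is W ⇒ L
(9,9): moves to (6,9)(W), (5,9)(W), (9,8)(W), (9,7)(W), (8,8)(W); every one is W ⇒ L
Every other cell has at least one move into one of the L cells above, so it is W.
L cells per row: a=0: 4, a=1: 4, a=2: 4, a=3: 3, a=4: 3, a=5: 3, a=6: 3, a=7: 4, a=8: 4, a=9: 4; total 36.

36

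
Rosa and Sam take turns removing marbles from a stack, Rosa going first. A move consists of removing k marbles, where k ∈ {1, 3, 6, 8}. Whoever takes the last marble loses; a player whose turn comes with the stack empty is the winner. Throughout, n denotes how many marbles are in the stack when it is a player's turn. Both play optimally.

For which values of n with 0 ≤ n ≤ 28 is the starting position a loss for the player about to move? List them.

Positions with no move are W. A position that does have a move is losing for the player to move precisely when every available move leads to a winning position for the opponent. Fill in the labels:
n=0: no move; the opponent has just taken the last marble and therefore loses → W
n=1: →0(W) only, which is W, so L
n=2: →1(L), so W
n=3: →2(W), 0(W) — all W, so L
n=4: →3(L), so W
n=5: →4(W), 2(W) — all W, so L
n=6: →5(L), so W
n=7: →1(L), so W
n=8: →5(L), so W
n=9: →3(L), so W
n=10: →9(W), 7(W), 4(W), 2(W) — all W, so L
n=11: →10(L), so W
n=12: →11(W), 9(W), 6(W), 4(W) — all W, so L
n=13: →12(L), so W
n=14: →13(W), 11(W), 8(W), 6(W) — all W, so L
n=15: →14(L), so W
n=16: →10(L), so W
n=17: →14(L), so W
n=18: →12(L), so W
n=19: →18(W), 16(W), 13(W), 11(W) — all W, so L
n=20: →19(L), so W
n=21: →20(W), 18(W), 15(W), 13(W) — all W, so L
n=22: →21(L), so W
n=23: →22(W), 20(W), 17(W), 15(W) — all W, so L
n=24: →23(L), so W
n=25: →19(L), so W
n=26: →23(L), so W
n=27: →21(L), so W
n=28: →27(W), 25(W), 22(W), 20(W) — all W, so L
The losing starting values of n are exactly the entries labelled L in this table (10 of them).

1, 3, 5, 10, 12, 14, 19, 21, 23, 28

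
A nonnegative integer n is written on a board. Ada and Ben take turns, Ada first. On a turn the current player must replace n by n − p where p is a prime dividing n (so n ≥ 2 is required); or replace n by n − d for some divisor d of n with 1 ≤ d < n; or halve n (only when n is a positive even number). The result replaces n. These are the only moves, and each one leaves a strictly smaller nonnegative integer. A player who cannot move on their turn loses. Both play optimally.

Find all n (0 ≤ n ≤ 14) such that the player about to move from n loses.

0, 1, 4, 9, 14

Use the standard recursion: the mover loses at a terminal position; elsewhere, the mover wins exactly when some move hands the opponent an L position.
n=0: no move → L
n=1: no move → L
n=2: →0(L), so W
n=3: →0(L), so W
n=4: →2(W), 3(W) — all W, so L
n=5: →0(L), so W
n=6: →4(L), so W
n=7: →0(L), so W
n=8: →4(L), so W
n=9: →6(W), 8(W) — all W, so L
n=10: →9(L), so W
n=11: →0(L), so W
n=12: →9(L), so W
n=13: →0(L), so W
n=14: →7(W), 12(W), 13(W) — all W, so L
The losing starting values of n are exactly the entries labelled L in this table (5 of them).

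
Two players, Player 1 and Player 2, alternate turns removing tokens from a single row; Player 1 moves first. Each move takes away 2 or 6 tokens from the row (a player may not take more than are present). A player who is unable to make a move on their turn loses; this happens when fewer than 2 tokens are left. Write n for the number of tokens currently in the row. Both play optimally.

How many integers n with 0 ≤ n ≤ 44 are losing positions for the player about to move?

23

Positions with no move are L. A position that does have a move is losing for the player to move precisely when every available move leads to a winning position for the opponent. Fill in the labels:
n=0: no move → L
n=1: no move → L
n=2: W (go to 0, an L position)
n=3: W (go to 1, an L position)
n=4: L (sole option 2(W) is W)
n=5: L (sole option 3(W) is W)
n=6: W (go to 4, an L position)
n=7: W (go to 5, an L position)
n=8: L (options 6(W), 2(W) are all W)
n=9: L (options 7(W), 3(W) are all W)
n=10: W (go to 8, an L position)
n=11: W (go to 9, an L position)
n=12: L (options 10(W), 6(W) are all W)
n=13: L (options 11(W), 7(W) are all W)
n=14: W (go to 12, an L position)
n=15: W (go to 13, an L position)
n=16: L (options 14(W), 10(W) are all W)
n=17: L (options 15(W), 11(W) are all W)
n=18: W (go to 16, an L position)
n=19: W (go to 17, an L position)
n=20: L (options 18(W), 14(W) are all W)
n=21: L (options 19(W), 15(W) are all W)
n=22: W (go to 20, an L position)
n=23: W (go to 21, an L position)
n=24: L (options 22(W), 18(W) are all W)
n=25: L (options 23(W), 19(W) are all W)
n=26: W (go to 24, an L position)
n=27: W (go to 25, an L position)
n=28: L (options 26(W), 22(W) are all W)
n=29: L (options 27(W), 23(W) are all W)
n=30: W (go to 28, an L position)
n=31: W (go to 29, an L position)
n=32: L (options 30(W), 26(W) are all W)
n=33: L (options 31(W), 27(W) are all W)
n=34: W (go to 32, an L position)
n=35: W (go to 33, an L position)
n=36: L (options 34(W), 30(W) are all W)
n=37: L (options 35(W), 31(W) are all W)
n=38: W (go to 36, an L position)
n=39: W (go to 37, an L position)
n=40: L (options 38(W), 34(W) are all W)
n=41: L (options 39(W), 35(W) are all W)
n=42: W (go to 40, an L position)
n=43: W (go to 41, an L position)
n=44: L (options 42(W), 38(W) are all W)
L entries with 0 ≤ n ≤ 44: n = 0, 1, 4, 5, 8, 9, 12, 13, 16, 17, 20, 21, 24, 25, 28, 29, 32, 33, 36, 37, 40, 41, 44; that makes 23.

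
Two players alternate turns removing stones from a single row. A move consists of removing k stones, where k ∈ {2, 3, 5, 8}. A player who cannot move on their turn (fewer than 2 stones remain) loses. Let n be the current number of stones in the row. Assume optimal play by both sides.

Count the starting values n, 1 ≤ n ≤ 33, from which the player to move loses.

Classify positions by backward induction: terminal positions (no move available) are L. From any other position, the mover wins iff some move reaches an L.
n=0: no move → L
n=1: no move → L
n=2: W (go to 0, an L position)
n=3: W (go to 1, an L position)
n=4: W (go to 1, an L position)
n=5: W (go to 0, an L position)
n=6: W (go to 1, an L position)
n=7: L (options 5(W), 4(W), 2(W) are all W)
n=8: W (go to 0, an L position)
n=9: W (go to 7, an L position)
n=10: W (go to 7, an L position)
n=11: L (options 9(W), 8(W), 6(W), 3(W) are all W)
n=12: W (go to 7, an L position)
n=13: W (go to 11, an L position)
n=14: W (go to 11, an L position)
n=15: W (go to 7, an L position)
n=16: W (go to 11, an L position)
n=17: L (options 15(W), 14(W), 12(W), 9(W) are all W)
n=18: L (options 16(W), 15(W), 13(W), 10(W) are all W)
n=19: W (go to 17, an L position)
n=20: W (go to 18, an L position)
n=21: W (go to 18, an L position)
n=22: W (go to 17, an L position)
n=23: W (go to 18, an L position)
n=24: L (options 22(W), 21(W), 19(W), 16(W) are all W)
n=25: W (go to 17, an L position)
n=26: W (go to 24, an L position)
n=27: W (go to 24, an L position)
n=28: L (options 26(W), 25(W), 23(W), 20(W) are all W)
n=29: W (go to 24, an L position)
n=30: W (go to 28, an L position)
n=31: W (go to 28, an L position)
n=32: W (go to 24, an L position)
n=33: W (go to 28, an L position)
L entries with 1 ≤ n ≤ 33 (n=0 is outside the asked range and is not counted): n = 1, 7, 11, 17, 18, 24, 28; that makes 7.

7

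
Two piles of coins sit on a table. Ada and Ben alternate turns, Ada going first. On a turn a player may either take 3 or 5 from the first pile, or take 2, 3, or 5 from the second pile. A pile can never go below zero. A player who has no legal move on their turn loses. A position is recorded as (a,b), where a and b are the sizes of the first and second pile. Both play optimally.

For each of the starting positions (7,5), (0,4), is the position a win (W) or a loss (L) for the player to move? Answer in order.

Label each position W (a win for the player to move) or L (a loss). A position with no legal move is L; any other position is W exactly when some move reaches an L, and L when every move reaches a W.
No move ever increases a pile, so every position that can arise here has a ≤ 7 and b ≤ 5; it is enough to label the cells with 0 ≤ a ≤ 7 and 0 ≤ b ≤ 5.
Every move lowers a or b (never raises either), so fill the grid row by row in increasing a, and left to right within a row: each cell's successors are then already labelled.
      b=0  b=1  b=2  b=3  b=4  b=5
a=0:    L    L    W    W    W    W
a=1:    L    L    W    W    W    W
a=2:    L    L    W    W    W    W
a=3:    W    W    L    L    W    W
a=4:    W    W    L    L    W    W
a=5:    W    W    L    L    W    W
a=6:    W    W    W    W    L    L
a=7:    W    W    W    W    L    L
Cells with no legal move (terminal, hence L): (0,0), (0,1), (1,0), (1,1), (2,0), (2,1).
The remaining L cells, each justified by listing all of its moves:
(3,2): →(0,2)(W), (3,0)(W) — all W, so L
(3,3): →(0,3)(W), (3,1)(W), (3,0)(W) — all W, so L
(4,2): →(1,2)(W), (4,0)(W) — all W, so L
(4,3): →(1,3)(W), (4,1)(W), (4,0)(W) — all W, so L
(5,2): →(2,2)(W), (0,2)(W), (5,0)(W) — all W, so L
(5,3): →(2,3)(W), (0,3)(W), (5,1)(W), (5,0)(W) — all W, so L
(6,4): →(3,4)(W), (1,4)(W), (6,2)(W), (6,1)(W) — all W, so L
(6,5): →(3,5)(W), (1,5)(W), (6,3)(W), (6,2)(W), (6,0)(W) — all W, so L
(7,4): →(4,4)(W), (2,4)(W), (7,2)(W), (7,1)(W) — all W, so L
(7,5): →(4,5)(W), (2,5)(W), (7,3)(W), (7,2)(W), (7,0)(W) — all W, so L
Every other cell has at least one move into one of the L cells above, so it is W.
(7,5): one of the L cells justified above, so L
(0,4): the move to (0,1) reaches an L cell, so W

(7,5): L, (0,4): W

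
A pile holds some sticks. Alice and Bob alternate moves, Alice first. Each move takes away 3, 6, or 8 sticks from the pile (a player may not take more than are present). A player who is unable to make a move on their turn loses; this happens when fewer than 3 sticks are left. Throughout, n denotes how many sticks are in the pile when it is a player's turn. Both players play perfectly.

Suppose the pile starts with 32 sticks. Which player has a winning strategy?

Alice wins.

Classify positions by backward induction: terminal positions (no move available) are L. From any other position, the mover wins iff some move reaches an L.
n=0: no move → L
n=1: no move → L
n=2: no move → L
n=3: can move to 0, which is L ⇒ W
n=4: can move to 1, which is L ⇒ W
n=5: can move to 2, which is L ⇒ W
n=6: can move to 0, which is L ⇒ W
n=7: can move to 1, which is L ⇒ W
n=8: can move to 2, which is L ⇒ W
n=9: can move to 1, which is L ⇒ W
n=10: can move to 2, which is L ⇒ W
n=11: moves to 8(W), 5(W), 3(W); every one is W ⇒ L
n=12: moves to 9(W), 6(W), 4(W); every one is W ⇒ L
n=13: moves to 10(W), 7(W), 5(W); every one is W ⇒ L
n=14: can move to 11, which is L ⇒ W
n=15: can move to 12, which is L ⇒ W
n=16: can move to 13, which is L ⇒ W
n=17: can move to 11, which is L ⇒ W
n=18: can move to 12, which is L ⇒ W
n=19: can move to 13, which is L ⇒ W
n=20: can move to 12, which is L ⇒ W
n=21: can move to 13, which is L ⇒ W
n=22: moves to 19(W), 16(W), 14(W); every one is W ⇒ L
n=23: moves to 20(W), 17(W), 15(W); every one is W ⇒ L
n=24: moves to 21(W), 18(W), 16(W); every one is W ⇒ L
n=25: can move to 22, which is L ⇒ W
n=26: can move to 23, which is L ⇒ W
n=27: can move to 24, which is L ⇒ W
n=28: can move to 22, which is L ⇒ W
n=29: can move to 23, which is L ⇒ W
n=30: can move to 24, which is L ⇒ W
n=31: can move to 23, which is L ⇒ W
n=32: can move to 24, which is L ⇒ W
From 32 Alice can remove 8, leaving 24, reaching an L position.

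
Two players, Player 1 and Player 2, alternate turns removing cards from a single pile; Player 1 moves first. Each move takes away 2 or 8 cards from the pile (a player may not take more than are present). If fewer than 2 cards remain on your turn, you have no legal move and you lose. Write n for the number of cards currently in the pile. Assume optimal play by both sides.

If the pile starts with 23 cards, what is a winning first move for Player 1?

Remove 2, leaving 21.

Positions with no move are L. A position that does have a move is losing for the player to move precisely when every available move leads to a winning position for the opponent. Fill in the labels:
n=0: no move → L
n=1: no move → L
n=2: reaches L-position 0 → W
n=3: reaches L-position 1 → W
n=4: only reaches 2(W), which is W → L
n=5: only reaches 3(W), which is W → L
n=6: reaches L-position 4 → W
n=7: reaches L-position 5 → W
n=8: reaches L-position 0 → W
n=9: reaches L-position 1 → W
n=10: only reaches 8(W), 2(W), all W → L
n=11: only reaches 9(W), 3(W), all W → L
n=12: reaches L-position 10 → W
n=13: reaches L-position 11 → W
n=14: only reaches 12(W), 6(W), all W → L
n=15: only reaches 13(W), 7(W), all W → L
n=16: reaches L-position 14 → W
n=17: reaches L-position 15 → W
n=18: reaches L-position 10 → W
n=19: reaches L-position 11 → W
n=20: only reaches 18(W), 12(W), all W → L
n=21: only reaches 19(W), 13(W), all W → L
n=22: reaches L-position 20 → W
n=23: reaches L-position 21 → W
From 23, the L positions reachable in one move are: 21, 15. Any move reaching one of these is winning.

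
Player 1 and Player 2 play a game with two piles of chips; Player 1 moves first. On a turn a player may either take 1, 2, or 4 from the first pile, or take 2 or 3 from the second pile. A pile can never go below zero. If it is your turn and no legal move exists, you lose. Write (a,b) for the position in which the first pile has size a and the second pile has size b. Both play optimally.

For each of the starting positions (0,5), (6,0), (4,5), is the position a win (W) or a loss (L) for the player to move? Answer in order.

(0,5): L, (6,0): L, (4,5): W

Use the standard recursion: the mover loses at a terminal position; elsewhere, the mover wins exactly when some move hands the opponent an L position.
No move ever increases a pile, so every position that can arise here has a ≤ 6 and b ≤ 5; it is enough to label the cells with 0 ≤ a ≤ 6 and 0 ≤ b ≤ 5.
Every move lowers a or b (never raises either), so fill the grid row by row in increasing a, and left to right within a row: each cell's successors are then already labelled.
      b=0  b=1  b=2  b=3  b=4  b=5
a=0:    L    L    W    W    W    L
a=1:    W    W    L    L    W    W
a=2:    W    W    W    W    L    W
a=3:    L    L    W    W    W    L
a=4:    W    W    L    L    W    W
a=5:    W    W    W    W    L    W
a=6:    L    L    W    W    W    L
Cells with no legal move (terminal, hence L): (0,0), (0,1).
The remaining L cells, each justified by listing all of its moves:
(0,5): moves to (0,3)(W), (0,2)(W); every one is W ⇒ L
(1,2): moves to (0,2)(W), (1,0)(W); every one is W ⇒ L
(1,3): moves to (0,3)(W), (1,1)(W), (1,0)(W); every one is W ⇒ L
(2,4): moves to (1,4)(W), (0,4)(W), (2,2)(W), (2,1)(W); every one is W ⇒ L
(3,0): moves to (2,0)(W), (1,0)(W); every one is W ⇒ L
(3,1): moves to (2,1)(W), (1,1)(W); every one is W ⇒ L
(3,5): moves to (2,5)(W), (1,5)(W), (3,3)(W), (3,2)(W); every one is W ⇒ L
(4,2): moves to (3,2)(W), (2,2)(W), (0,2)(W), (4,0)(W); every one is W ⇒ L
(4,3): moves to (3,3)(W), (2,3)(W), (0,3)(W), (4,1)(W), (4,0)(W); every one is W ⇒ L
(5,4): moves to (4,4)(W), (3,4)(W), (1,4)(W), (5,2)(W), (5,1)(W); every one is W ⇒ L
(6,0): moves to (5,0)(W), (4,0)(W), (2,0)(W); every one is W ⇒ L
(6,1): moves to (5,1)(W), (4,1)(W), (2,1)(W); every one is W ⇒ L
(6,5): moves to (5,5)(W), (4,5)(W), (2,5)(W), (6,3)(W), (6,2)(W); every one is W ⇒ L
Every other cell has at least one move into one of the L cells above, so it is W.
(0,5): one of the L cells justified above, so L
(6,0): one of the L cells justified above, so L
(4,5): the move to (3,5) reaches an L cell, so W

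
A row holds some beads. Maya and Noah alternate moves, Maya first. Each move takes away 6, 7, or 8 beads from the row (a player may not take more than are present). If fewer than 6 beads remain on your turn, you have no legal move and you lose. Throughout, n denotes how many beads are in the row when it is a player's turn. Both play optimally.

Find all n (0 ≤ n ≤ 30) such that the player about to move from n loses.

0, 1, 2, 3, 4, 5, 14, 15, 16, 17, 18, 19, 28, 29, 30

Use the standard recursion: the mover loses at a terminal position; elsewhere, the mover wins exactly when some move hands the opponent an L position.
n=0: no move → L
n=1: no move → L
n=2: no move → L
n=3: no move → L
n=4: no move → L
n=5: no move → L
n=6: can move to 0, which is L ⇒ W
n=7: can move to 1, which is L ⇒ W
n=8: can move to 2, which is L ⇒ W
n=9: can move to 3, which is L ⇒ W
n=10: can move to 4, which is L ⇒ W
n=11: can move to 5, which is L ⇒ W
n=12: can move to 5, which is L ⇒ W
n=13: can move to 5, which is L ⇒ W
n=14: moves to 8(W), 7(W), 6(W); every one is W ⇒ L
n=15: moves to 9(W), 8(W), 7(W); every one is W ⇒ L
n=16: moves to 10(W), 9(W), 8(W); every one is W ⇒ L
n=17: moves to 11(W), 10(W), 9(W); every one is W ⇒ L
n=18: moves to 12(W), 11(W), 10(W); every one is W ⇒ L
n=19: moves to 13(W), 12(W), 11(W); every one is W ⇒ L
n=20: can move to 14, which is L ⇒ W
n=21: can move to 15, which is L ⇒ W
n=22: can move to 16, which is L ⇒ W
n=23: can move to 17, which is L ⇒ W
n=24: can move to 18, which is L ⇒ W
n=25: can move to 19, which is L ⇒ W
n=26: can move to 19, which is L ⇒ W
n=27: can move to 19, which is L ⇒ W
n=28: moves to 22(W), 21(W), 20(W); every one is W ⇒ L
n=29: moves to 23(W), 22(W), 21(W); every one is W ⇒ L
n=30: moves to 24(W), 23(W), 22(W); every one is W ⇒ L
The losing starting values of n are exactly the entries labelled L in this table (15 of them).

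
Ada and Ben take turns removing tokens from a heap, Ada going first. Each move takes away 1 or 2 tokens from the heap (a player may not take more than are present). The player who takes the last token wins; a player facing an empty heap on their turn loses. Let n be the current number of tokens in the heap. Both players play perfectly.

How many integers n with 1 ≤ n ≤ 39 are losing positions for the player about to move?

13

Build the W/L table. Terminal = L. A non-terminal position is W if it has a move to some L; otherwise it is L.
n=0: no move → L
n=1: →0(L), so W
n=2: →0(L), so W
n=3: →2(W), 1(W) — all W, so L
n=4: →3(L), so W
n=5: →3(L), so W
n=6: →5(W), 4(W) — all W, so L
n=7: →6(L), so W
n=8: →6(L), so W
n=9: →8(W), 7(W) — all W, so L
n=10: →9(L), so W
n=11: →9(L), so W
n=12: →11(W), 10(W) — all W, so L
n=13: →12(L), so W
n=14: →12(L), so W
n=15: →14(W), 13(W) — all W, so L
n=16: →15(L), so W
n=17: →15(L), so W
n=18: →17(W), 16(W) — all W, so L
n=19: →18(L), so W
n=20: →18(L), so W
n=21: →20(W), 19(W) — all W, so L
n=22: →21(L), so W
n=23: →21(L), so W
n=24: →23(W), 22(W) — all W, so L
n=25: →24(L), so W
n=26: →24(L), so W
n=27: →26(W), 25(W) — all W, so L
n=28: →27(L), so W
n=29: →27(L), so W
n=30: →29(W), 28(W) — all W, so L
n=31: →30(L), so W
n=32: →30(L), so W
n=33: →32(W), 31(W) — all W, so L
n=34: →33(L), so W
n=35: →33(L), so W
n=36: →35(W), 34(W) — all W, so L
n=37: →36(L), so W
n=38: →36(L), so W
n=39: →38(W), 37(W) — all W, so L
L entries with 1 ≤ n ≤ 39 (n=0 is outside the asked range and is not counted): n = 3, 6, 9, 12, 15, 18, 21, 24, 27, 30, 33, 36, 39; that makes 13.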